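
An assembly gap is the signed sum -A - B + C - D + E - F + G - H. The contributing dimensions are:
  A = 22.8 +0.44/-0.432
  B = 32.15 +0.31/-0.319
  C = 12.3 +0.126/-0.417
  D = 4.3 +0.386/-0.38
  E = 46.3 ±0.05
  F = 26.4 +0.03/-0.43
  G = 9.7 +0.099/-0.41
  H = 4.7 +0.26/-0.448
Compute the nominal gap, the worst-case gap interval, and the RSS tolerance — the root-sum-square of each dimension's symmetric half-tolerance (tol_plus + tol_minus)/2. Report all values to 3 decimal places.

Stack each dimension's contribution:
  -A: nom -22.800 → Σnom=-22.800; wc +0.432/-0.440 → slack +0.432/-0.440; half-tol=0.436, Σhalf²=0.190096
  -B: nom -32.150 → Σnom=-54.950; wc +0.319/-0.310 → slack +0.751/-0.750; half-tol=0.315, Σhalf²=0.289006
  +C: nom +12.300 → Σnom=-42.650; wc +0.126/-0.417 → slack +0.877/-1.167; half-tol=0.271, Σhalf²=0.362718
  -D: nom -4.300 → Σnom=-46.950; wc +0.380/-0.386 → slack +1.257/-1.553; half-tol=0.383, Σhalf²=0.509408
  +E: nom +46.300 → Σnom=-0.650; wc +0.050/-0.050 → slack +1.307/-1.603; half-tol=0.050, Σhalf²=0.511907
  -F: nom -26.400 → Σnom=-27.050; wc +0.430/-0.030 → slack +1.737/-1.633; half-tol=0.230, Σhalf²=0.564807
  +G: nom +9.700 → Σnom=-17.350; wc +0.099/-0.410 → slack +1.836/-2.043; half-tol=0.255, Σhalf²=0.629578
  -H: nom -4.700 → Σnom=-22.050; wc +0.448/-0.260 → slack +2.284/-2.303; half-tol=0.354, Σhalf²=0.754894
Nominal = -22.050. Worst-case = [-22.050 - 2.303, -22.050 + 2.284] = [-24.353, -19.766]. RSS = √0.754894 = 0.869.

nominal=-22.050 wc=[-24.353,-19.766] rss=0.869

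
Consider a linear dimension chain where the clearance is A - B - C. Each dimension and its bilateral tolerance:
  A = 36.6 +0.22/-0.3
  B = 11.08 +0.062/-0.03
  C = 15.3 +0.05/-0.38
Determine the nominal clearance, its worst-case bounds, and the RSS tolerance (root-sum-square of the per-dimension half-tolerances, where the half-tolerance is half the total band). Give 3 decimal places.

nominal=10.220 wc=[9.808,10.850] rss=0.341

Stack each dimension's contribution:
  +A: nom +36.600 → Σnom=36.600; wc +0.220/-0.300 → slack +0.220/-0.300; half-tol=0.260, Σhalf²=0.067600
  -B: nom -11.080 → Σnom=25.520; wc +0.030/-0.062 → slack +0.250/-0.362; half-tol=0.046, Σhalf²=0.069716
  -C: nom -15.300 → Σnom=10.220; wc +0.380/-0.050 → slack +0.630/-0.412; half-tol=0.215, Σhalf²=0.115941
Nominal = 10.220. Worst-case = [10.220 - 0.412, 10.220 + 0.630] = [9.808, 10.850]. RSS = √0.115941 = 0.341.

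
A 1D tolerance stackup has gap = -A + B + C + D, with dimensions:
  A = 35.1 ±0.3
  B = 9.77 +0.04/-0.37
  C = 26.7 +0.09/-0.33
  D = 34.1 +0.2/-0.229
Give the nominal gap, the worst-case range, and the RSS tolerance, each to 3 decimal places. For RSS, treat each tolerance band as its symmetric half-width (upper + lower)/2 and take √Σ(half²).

nominal=35.470 wc=[34.241,36.100] rss=0.471

Stack each dimension's contribution:
  -A: nom -35.100 → Σnom=-35.100; wc +0.300/-0.300 → slack +0.300/-0.300; half-tol=0.300, Σhalf²=0.090000
  +B: nom +9.770 → Σnom=-25.330; wc +0.040/-0.370 → slack +0.340/-0.670; half-tol=0.205, Σhalf²=0.132025
  +C: nom +26.700 → Σnom=1.370; wc +0.090/-0.330 → slack +0.430/-1.000; half-tol=0.210, Σhalf²=0.176125
  +D: nom +34.100 → Σnom=35.470; wc +0.200/-0.229 → slack +0.630/-1.229; half-tol=0.215, Σhalf²=0.222135
Nominal = 35.470. Worst-case = [35.470 - 1.229, 35.470 + 0.630] = [34.241, 36.100]. RSS = √0.222135 = 0.471.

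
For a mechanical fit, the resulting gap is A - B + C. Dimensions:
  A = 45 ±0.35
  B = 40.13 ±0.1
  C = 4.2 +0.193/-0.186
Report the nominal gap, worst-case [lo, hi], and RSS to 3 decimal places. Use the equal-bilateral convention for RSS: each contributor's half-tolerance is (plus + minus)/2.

nominal=9.070 wc=[8.434,9.713] rss=0.410

Stack each dimension's contribution:
  +A: nom +45.000 → Σnom=45.000; wc +0.350/-0.350 → slack +0.350/-0.350; half-tol=0.350, Σhalf²=0.122500
  -B: nom -40.130 → Σnom=4.870; wc +0.100/-0.100 → slack +0.450/-0.450; half-tol=0.100, Σhalf²=0.132500
  +C: nom +4.200 → Σnom=9.070; wc +0.193/-0.186 → slack +0.643/-0.636; half-tol=0.190, Σhalf²=0.168410
Nominal = 9.070. Worst-case = [9.070 - 0.636, 9.070 + 0.643] = [8.434, 9.713]. RSS = √0.168410 = 0.410.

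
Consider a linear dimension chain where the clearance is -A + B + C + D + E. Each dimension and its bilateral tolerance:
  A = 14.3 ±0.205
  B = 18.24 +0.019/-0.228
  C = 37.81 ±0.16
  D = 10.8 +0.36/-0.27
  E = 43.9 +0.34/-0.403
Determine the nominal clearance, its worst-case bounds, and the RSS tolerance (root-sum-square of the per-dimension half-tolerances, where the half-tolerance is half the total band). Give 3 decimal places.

nominal=96.450 wc=[95.184,97.534] rss=0.566

Stack each dimension's contribution:
  -A: nom -14.300 → Σnom=-14.300; wc +0.205/-0.205 → slack +0.205/-0.205; half-tol=0.205, Σhalf²=0.042025
  +B: nom +18.240 → Σnom=3.940; wc +0.019/-0.228 → slack +0.224/-0.433; half-tol=0.123, Σhalf²=0.057277
  +C: nom +37.810 → Σnom=41.750; wc +0.160/-0.160 → slack +0.384/-0.593; half-tol=0.160, Σhalf²=0.082877
  +D: nom +10.800 → Σnom=52.550; wc +0.360/-0.270 → slack +0.744/-0.863; half-tol=0.315, Σhalf²=0.182102
  +E: nom +43.900 → Σnom=96.450; wc +0.340/-0.403 → slack +1.084/-1.266; half-tol=0.372, Σhalf²=0.320115
Nominal = 96.450. Worst-case = [96.450 - 1.266, 96.450 + 1.084] = [95.184, 97.534]. RSS = √0.320115 = 0.566.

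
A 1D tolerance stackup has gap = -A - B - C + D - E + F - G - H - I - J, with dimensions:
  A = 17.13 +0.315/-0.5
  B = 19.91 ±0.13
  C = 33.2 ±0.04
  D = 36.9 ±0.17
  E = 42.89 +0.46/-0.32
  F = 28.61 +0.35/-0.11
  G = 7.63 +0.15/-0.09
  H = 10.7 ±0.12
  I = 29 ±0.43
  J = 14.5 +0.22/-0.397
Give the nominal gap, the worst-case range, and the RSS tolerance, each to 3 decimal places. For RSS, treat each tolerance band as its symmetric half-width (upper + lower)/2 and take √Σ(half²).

nominal=-109.450 wc=[-111.595,-106.903] rss=0.853

Stack each dimension's contribution:
  -A: nom -17.130 → Σnom=-17.130; wc +0.500/-0.315 → slack +0.500/-0.315; half-tol=0.407, Σhalf²=0.166056
  -B: nom -19.910 → Σnom=-37.040; wc +0.130/-0.130 → slack +0.630/-0.445; half-tol=0.130, Σhalf²=0.182956
  -C: nom -33.200 → Σnom=-70.240; wc +0.040/-0.040 → slack +0.670/-0.485; half-tol=0.040, Σhalf²=0.184556
  +D: nom +36.900 → Σnom=-33.340; wc +0.170/-0.170 → slack +0.840/-0.655; half-tol=0.170, Σhalf²=0.213456
  -E: nom -42.890 → Σnom=-76.230; wc +0.320/-0.460 → slack +1.160/-1.115; half-tol=0.390, Σhalf²=0.365556
  +F: nom +28.610 → Σnom=-47.620; wc +0.350/-0.110 → slack +1.510/-1.225; half-tol=0.230, Σhalf²=0.418456
  -G: nom -7.630 → Σnom=-55.250; wc +0.090/-0.150 → slack +1.600/-1.375; half-tol=0.120, Σhalf²=0.432856
  -H: nom -10.700 → Σnom=-65.950; wc +0.120/-0.120 → slack +1.720/-1.495; half-tol=0.120, Σhalf²=0.447256
  -I: nom -29.000 → Σnom=-94.950; wc +0.430/-0.430 → slack +2.150/-1.925; half-tol=0.430, Σhalf²=0.632156
  -J: nom -14.500 → Σnom=-109.450; wc +0.397/-0.220 → slack +2.547/-2.145; half-tol=0.308, Σhalf²=0.727329
Nominal = -109.450. Worst-case = [-109.450 - 2.145, -109.450 + 2.547] = [-111.595, -106.903]. RSS = √0.727329 = 0.853.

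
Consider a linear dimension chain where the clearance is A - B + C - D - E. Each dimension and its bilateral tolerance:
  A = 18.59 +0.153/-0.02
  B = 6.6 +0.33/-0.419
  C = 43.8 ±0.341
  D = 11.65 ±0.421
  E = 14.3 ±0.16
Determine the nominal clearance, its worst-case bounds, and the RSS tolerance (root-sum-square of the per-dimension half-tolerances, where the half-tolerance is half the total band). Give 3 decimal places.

nominal=29.840 wc=[28.568,31.334] rss=0.683

Stack each dimension's contribution:
  +A: nom +18.590 → Σnom=18.590; wc +0.153/-0.020 → slack +0.153/-0.020; half-tol=0.086, Σhalf²=0.007482
  -B: nom -6.600 → Σnom=11.990; wc +0.419/-0.330 → slack +0.572/-0.350; half-tol=0.374, Σhalf²=0.147732
  +C: nom +43.800 → Σnom=55.790; wc +0.341/-0.341 → slack +0.913/-0.691; half-tol=0.341, Σhalf²=0.264014
  -D: nom -11.650 → Σnom=44.140; wc +0.421/-0.421 → slack +1.334/-1.112; half-tol=0.421, Σhalf²=0.441254
  -E: nom -14.300 → Σnom=29.840; wc +0.160/-0.160 → slack +1.494/-1.272; half-tol=0.160, Σhalf²=0.466855
Nominal = 29.840. Worst-case = [29.840 - 1.272, 29.840 + 1.494] = [28.568, 31.334]. RSS = √0.466855 = 0.683.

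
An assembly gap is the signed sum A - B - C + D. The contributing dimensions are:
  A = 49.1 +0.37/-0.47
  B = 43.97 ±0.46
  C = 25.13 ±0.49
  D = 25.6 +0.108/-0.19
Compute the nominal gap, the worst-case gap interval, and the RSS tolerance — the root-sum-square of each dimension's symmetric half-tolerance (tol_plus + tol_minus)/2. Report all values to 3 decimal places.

nominal=5.600 wc=[3.990,7.028] rss=0.806

Stack each dimension's contribution:
  +A: nom +49.100 → Σnom=49.100; wc +0.370/-0.470 → slack +0.370/-0.470; half-tol=0.420, Σhalf²=0.176400
  -B: nom -43.970 → Σnom=5.130; wc +0.460/-0.460 → slack +0.830/-0.930; half-tol=0.460, Σhalf²=0.388000
  -C: nom -25.130 → Σnom=-20.000; wc +0.490/-0.490 → slack +1.320/-1.420; half-tol=0.490, Σhalf²=0.628100
  +D: nom +25.600 → Σnom=5.600; wc +0.108/-0.190 → slack +1.428/-1.610; half-tol=0.149, Σhalf²=0.650301
Nominal = 5.600. Worst-case = [5.600 - 1.610, 5.600 + 1.428] = [3.990, 7.028]. RSS = √0.650301 = 0.806.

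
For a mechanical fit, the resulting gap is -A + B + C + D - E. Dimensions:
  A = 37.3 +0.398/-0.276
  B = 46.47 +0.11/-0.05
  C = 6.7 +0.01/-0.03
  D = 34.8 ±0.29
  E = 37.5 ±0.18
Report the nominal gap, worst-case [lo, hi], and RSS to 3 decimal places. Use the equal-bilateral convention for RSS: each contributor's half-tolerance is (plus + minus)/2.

Stack each dimension's contribution:
  -A: nom -37.300 → Σnom=-37.300; wc +0.276/-0.398 → slack +0.276/-0.398; half-tol=0.337, Σhalf²=0.113569
  +B: nom +46.470 → Σnom=9.170; wc +0.110/-0.050 → slack +0.386/-0.448; half-tol=0.080, Σhalf²=0.119969
  +C: nom +6.700 → Σnom=15.870; wc +0.010/-0.030 → slack +0.396/-0.478; half-tol=0.020, Σhalf²=0.120369
  +D: nom +34.800 → Σnom=50.670; wc +0.290/-0.290 → slack +0.686/-0.768; half-tol=0.290, Σhalf²=0.204469
  -E: nom -37.500 → Σnom=13.170; wc +0.180/-0.180 → slack +0.866/-0.948; half-tol=0.180, Σhalf²=0.236869
Nominal = 13.170. Worst-case = [13.170 - 0.948, 13.170 + 0.866] = [12.222, 14.036]. RSS = √0.236869 = 0.487.

nominal=13.170 wc=[12.222,14.036] rss=0.487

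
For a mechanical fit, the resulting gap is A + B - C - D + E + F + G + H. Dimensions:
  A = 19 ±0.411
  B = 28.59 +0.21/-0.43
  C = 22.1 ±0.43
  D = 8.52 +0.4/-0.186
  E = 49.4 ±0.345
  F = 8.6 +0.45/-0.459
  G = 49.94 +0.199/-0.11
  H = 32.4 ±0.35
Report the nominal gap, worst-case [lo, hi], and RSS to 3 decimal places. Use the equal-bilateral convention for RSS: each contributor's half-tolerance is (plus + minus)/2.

Stack each dimension's contribution:
  +A: nom +19.000 → Σnom=19.000; wc +0.411/-0.411 → slack +0.411/-0.411; half-tol=0.411, Σhalf²=0.168921
  +B: nom +28.590 → Σnom=47.590; wc +0.210/-0.430 → slack +0.621/-0.841; half-tol=0.320, Σhalf²=0.271321
  -C: nom -22.100 → Σnom=25.490; wc +0.430/-0.430 → slack +1.051/-1.271; half-tol=0.430, Σhalf²=0.456221
  -D: nom -8.520 → Σnom=16.970; wc +0.186/-0.400 → slack +1.237/-1.671; half-tol=0.293, Σhalf²=0.542070
  +E: nom +49.400 → Σnom=66.370; wc +0.345/-0.345 → slack +1.582/-2.016; half-tol=0.345, Σhalf²=0.661095
  +F: nom +8.600 → Σnom=74.970; wc +0.450/-0.459 → slack +2.032/-2.475; half-tol=0.455, Σhalf²=0.867665
  +G: nom +49.940 → Σnom=124.910; wc +0.199/-0.110 → slack +2.231/-2.585; half-tol=0.154, Σhalf²=0.891535
  +H: nom +32.400 → Σnom=157.310; wc +0.350/-0.350 → slack +2.581/-2.935; half-tol=0.350, Σhalf²=1.014035
Nominal = 157.310. Worst-case = [157.310 - 2.935, 157.310 + 2.581] = [154.375, 159.891]. RSS = √1.014035 = 1.007.

nominal=157.310 wc=[154.375,159.891] rss=1.007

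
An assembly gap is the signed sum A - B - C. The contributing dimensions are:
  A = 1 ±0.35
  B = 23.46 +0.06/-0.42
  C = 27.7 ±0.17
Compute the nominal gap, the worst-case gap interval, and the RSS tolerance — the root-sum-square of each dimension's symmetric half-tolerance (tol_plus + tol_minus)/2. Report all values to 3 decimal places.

Stack each dimension's contribution:
  +A: nom +1.000 → Σnom=1.000; wc +0.350/-0.350 → slack +0.350/-0.350; half-tol=0.350, Σhalf²=0.122500
  -B: nom -23.460 → Σnom=-22.460; wc +0.420/-0.060 → slack +0.770/-0.410; half-tol=0.240, Σhalf²=0.180100
  -C: nom -27.700 → Σnom=-50.160; wc +0.170/-0.170 → slack +0.940/-0.580; half-tol=0.170, Σhalf²=0.209000
Nominal = -50.160. Worst-case = [-50.160 - 0.580, -50.160 + 0.940] = [-50.740, -49.220]. RSS = √0.209000 = 0.457.

nominal=-50.160 wc=[-50.740,-49.220] rss=0.457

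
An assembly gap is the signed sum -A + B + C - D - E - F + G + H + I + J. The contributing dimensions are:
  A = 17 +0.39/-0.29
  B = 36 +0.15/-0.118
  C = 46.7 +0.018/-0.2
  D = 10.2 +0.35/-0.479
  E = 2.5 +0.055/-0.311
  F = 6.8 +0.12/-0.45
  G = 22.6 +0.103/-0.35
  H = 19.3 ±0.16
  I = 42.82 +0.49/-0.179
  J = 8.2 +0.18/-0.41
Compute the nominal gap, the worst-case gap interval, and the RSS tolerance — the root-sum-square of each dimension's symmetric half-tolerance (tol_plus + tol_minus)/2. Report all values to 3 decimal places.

Stack each dimension's contribution:
  -A: nom -17.000 → Σnom=-17.000; wc +0.290/-0.390 → slack +0.290/-0.390; half-tol=0.340, Σhalf²=0.115600
  +B: nom +36.000 → Σnom=19.000; wc +0.150/-0.118 → slack +0.440/-0.508; half-tol=0.134, Σhalf²=0.133556
  +C: nom +46.700 → Σnom=65.700; wc +0.018/-0.200 → slack +0.458/-0.708; half-tol=0.109, Σhalf²=0.145437
  -D: nom -10.200 → Σnom=55.500; wc +0.479/-0.350 → slack +0.937/-1.058; half-tol=0.414, Σhalf²=0.317247
  -E: nom -2.500 → Σnom=53.000; wc +0.311/-0.055 → slack +1.248/-1.113; half-tol=0.183, Σhalf²=0.350736
  -F: nom -6.800 → Σnom=46.200; wc +0.450/-0.120 → slack +1.698/-1.233; half-tol=0.285, Σhalf²=0.431961
  +G: nom +22.600 → Σnom=68.800; wc +0.103/-0.350 → slack +1.801/-1.583; half-tol=0.226, Σhalf²=0.483263
  +H: nom +19.300 → Σnom=88.100; wc +0.160/-0.160 → slack +1.961/-1.743; half-tol=0.160, Σhalf²=0.508863
  +I: nom +42.820 → Σnom=130.920; wc +0.490/-0.179 → slack +2.451/-1.922; half-tol=0.335, Σhalf²=0.620754
  +J: nom +8.200 → Σnom=139.120; wc +0.180/-0.410 → slack +2.631/-2.332; half-tol=0.295, Σhalf²=0.707779
Nominal = 139.120. Worst-case = [139.120 - 2.332, 139.120 + 2.631] = [136.788, 141.751]. RSS = √0.707779 = 0.841.

nominal=139.120 wc=[136.788,141.751] rss=0.841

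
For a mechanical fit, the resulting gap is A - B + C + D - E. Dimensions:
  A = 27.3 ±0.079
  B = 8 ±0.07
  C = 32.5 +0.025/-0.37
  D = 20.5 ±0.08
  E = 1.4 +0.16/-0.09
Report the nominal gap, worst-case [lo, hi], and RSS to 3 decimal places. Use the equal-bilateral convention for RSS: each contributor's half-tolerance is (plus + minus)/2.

Stack each dimension's contribution:
  +A: nom +27.300 → Σnom=27.300; wc +0.079/-0.079 → slack +0.079/-0.079; half-tol=0.079, Σhalf²=0.006241
  -B: nom -8.000 → Σnom=19.300; wc +0.070/-0.070 → slack +0.149/-0.149; half-tol=0.070, Σhalf²=0.011141
  +C: nom +32.500 → Σnom=51.800; wc +0.025/-0.370 → slack +0.174/-0.519; half-tol=0.198, Σhalf²=0.050147
  +D: nom +20.500 → Σnom=72.300; wc +0.080/-0.080 → slack +0.254/-0.599; half-tol=0.080, Σhalf²=0.056547
  -E: nom -1.400 → Σnom=70.900; wc +0.090/-0.160 → slack +0.344/-0.759; half-tol=0.125, Σhalf²=0.072172
Nominal = 70.900. Worst-case = [70.900 - 0.759, 70.900 + 0.344] = [70.141, 71.244]. RSS = √0.072172 = 0.269.

nominal=70.900 wc=[70.141,71.244] rss=0.269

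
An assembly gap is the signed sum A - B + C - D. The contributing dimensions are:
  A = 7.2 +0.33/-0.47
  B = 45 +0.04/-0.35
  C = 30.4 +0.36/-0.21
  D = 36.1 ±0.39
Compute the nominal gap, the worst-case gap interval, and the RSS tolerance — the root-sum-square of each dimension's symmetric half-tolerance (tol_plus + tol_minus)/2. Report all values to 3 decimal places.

nominal=-43.500 wc=[-44.610,-42.070] rss=0.657

Stack each dimension's contribution:
  +A: nom +7.200 → Σnom=7.200; wc +0.330/-0.470 → slack +0.330/-0.470; half-tol=0.400, Σhalf²=0.160000
  -B: nom -45.000 → Σnom=-37.800; wc +0.350/-0.040 → slack +0.680/-0.510; half-tol=0.195, Σhalf²=0.198025
  +C: nom +30.400 → Σnom=-7.400; wc +0.360/-0.210 → slack +1.040/-0.720; half-tol=0.285, Σhalf²=0.279250
  -D: nom -36.100 → Σnom=-43.500; wc +0.390/-0.390 → slack +1.430/-1.110; half-tol=0.390, Σhalf²=0.431350
Nominal = -43.500. Worst-case = [-43.500 - 1.110, -43.500 + 1.430] = [-44.610, -42.070]. RSS = √0.431350 = 0.657.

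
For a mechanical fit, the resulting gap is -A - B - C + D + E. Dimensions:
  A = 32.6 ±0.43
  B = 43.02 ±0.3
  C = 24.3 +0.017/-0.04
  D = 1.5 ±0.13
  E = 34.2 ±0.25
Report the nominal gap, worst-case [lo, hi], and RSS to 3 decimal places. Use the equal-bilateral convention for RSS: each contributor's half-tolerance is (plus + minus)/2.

nominal=-64.220 wc=[-65.347,-63.070] rss=0.596

Stack each dimension's contribution:
  -A: nom -32.600 → Σnom=-32.600; wc +0.430/-0.430 → slack +0.430/-0.430; half-tol=0.430, Σhalf²=0.184900
  -B: nom -43.020 → Σnom=-75.620; wc +0.300/-0.300 → slack +0.730/-0.730; half-tol=0.300, Σhalf²=0.274900
  -C: nom -24.300 → Σnom=-99.920; wc +0.040/-0.017 → slack +0.770/-0.747; half-tol=0.029, Σhalf²=0.275712
  +D: nom +1.500 → Σnom=-98.420; wc +0.130/-0.130 → slack +0.900/-0.877; half-tol=0.130, Σhalf²=0.292612
  +E: nom +34.200 → Σnom=-64.220; wc +0.250/-0.250 → slack +1.150/-1.127; half-tol=0.250, Σhalf²=0.355112
Nominal = -64.220. Worst-case = [-64.220 - 1.127, -64.220 + 1.150] = [-65.347, -63.070]. RSS = √0.355112 = 0.596.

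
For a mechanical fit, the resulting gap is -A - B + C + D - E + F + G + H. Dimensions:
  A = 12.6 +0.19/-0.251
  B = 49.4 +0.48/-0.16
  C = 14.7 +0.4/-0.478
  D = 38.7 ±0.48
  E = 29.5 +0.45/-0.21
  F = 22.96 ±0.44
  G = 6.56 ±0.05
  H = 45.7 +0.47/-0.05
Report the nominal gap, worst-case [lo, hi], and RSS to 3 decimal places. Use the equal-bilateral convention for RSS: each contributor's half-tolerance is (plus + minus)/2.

nominal=37.120 wc=[34.502,39.581] rss=0.973

Stack each dimension's contribution:
  -A: nom -12.600 → Σnom=-12.600; wc +0.251/-0.190 → slack +0.251/-0.190; half-tol=0.221, Σhalf²=0.048620
  -B: nom -49.400 → Σnom=-62.000; wc +0.160/-0.480 → slack +0.411/-0.670; half-tol=0.320, Σhalf²=0.151020
  +C: nom +14.700 → Σnom=-47.300; wc +0.400/-0.478 → slack +0.811/-1.148; half-tol=0.439, Σhalf²=0.343741
  +D: nom +38.700 → Σnom=-8.600; wc +0.480/-0.480 → slack +1.291/-1.628; half-tol=0.480, Σhalf²=0.574141
  -E: nom -29.500 → Σnom=-38.100; wc +0.210/-0.450 → slack +1.501/-2.078; half-tol=0.330, Σhalf²=0.683041
  +F: nom +22.960 → Σnom=-15.140; wc +0.440/-0.440 → slack +1.941/-2.518; half-tol=0.440, Σhalf²=0.876641
  +G: nom +6.560 → Σnom=-8.580; wc +0.050/-0.050 → slack +1.991/-2.568; half-tol=0.050, Σhalf²=0.879141
  +H: nom +45.700 → Σnom=37.120; wc +0.470/-0.050 → slack +2.461/-2.618; half-tol=0.260, Σhalf²=0.946741
Nominal = 37.120. Worst-case = [37.120 - 2.618, 37.120 + 2.461] = [34.502, 39.581]. RSS = √0.946741 = 0.973.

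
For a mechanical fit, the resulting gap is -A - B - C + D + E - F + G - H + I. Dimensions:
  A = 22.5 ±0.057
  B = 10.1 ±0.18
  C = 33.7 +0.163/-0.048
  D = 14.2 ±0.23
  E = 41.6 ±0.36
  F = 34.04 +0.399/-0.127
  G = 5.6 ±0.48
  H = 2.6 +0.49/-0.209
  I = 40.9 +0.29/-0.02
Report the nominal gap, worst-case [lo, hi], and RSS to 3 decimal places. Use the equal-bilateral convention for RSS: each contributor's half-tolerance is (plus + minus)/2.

nominal=-0.640 wc=[-3.019,1.341] rss=0.822

Stack each dimension's contribution:
  -A: nom -22.500 → Σnom=-22.500; wc +0.057/-0.057 → slack +0.057/-0.057; half-tol=0.057, Σhalf²=0.003249
  -B: nom -10.100 → Σnom=-32.600; wc +0.180/-0.180 → slack +0.237/-0.237; half-tol=0.180, Σhalf²=0.035649
  -C: nom -33.700 → Σnom=-66.300; wc +0.048/-0.163 → slack +0.285/-0.400; half-tol=0.106, Σhalf²=0.046779
  +D: nom +14.200 → Σnom=-52.100; wc +0.230/-0.230 → slack +0.515/-0.630; half-tol=0.230, Σhalf²=0.099679
  +E: nom +41.600 → Σnom=-10.500; wc +0.360/-0.360 → slack +0.875/-0.990; half-tol=0.360, Σhalf²=0.229279
  -F: nom -34.040 → Σnom=-44.540; wc +0.127/-0.399 → slack +1.002/-1.389; half-tol=0.263, Σhalf²=0.298448
  +G: nom +5.600 → Σnom=-38.940; wc +0.480/-0.480 → slack +1.482/-1.869; half-tol=0.480, Σhalf²=0.528848
  -H: nom -2.600 → Σnom=-41.540; wc +0.209/-0.490 → slack +1.691/-2.359; half-tol=0.349, Σhalf²=0.650999
  +I: nom +40.900 → Σnom=-0.640; wc +0.290/-0.020 → slack +1.981/-2.379; half-tol=0.155, Σhalf²=0.675023
Nominal = -0.640. Worst-case = [-0.640 - 2.379, -0.640 + 1.981] = [-3.019, 1.341]. RSS = √0.675023 = 0.822.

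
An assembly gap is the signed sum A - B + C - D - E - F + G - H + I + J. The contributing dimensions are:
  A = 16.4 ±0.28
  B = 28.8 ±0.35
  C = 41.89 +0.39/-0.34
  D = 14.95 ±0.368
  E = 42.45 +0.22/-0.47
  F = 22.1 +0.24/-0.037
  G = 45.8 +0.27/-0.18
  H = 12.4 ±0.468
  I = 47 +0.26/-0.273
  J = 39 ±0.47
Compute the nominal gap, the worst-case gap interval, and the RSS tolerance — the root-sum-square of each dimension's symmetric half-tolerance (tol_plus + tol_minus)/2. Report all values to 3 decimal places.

nominal=69.390 wc=[66.201,72.753] rss=1.081

Stack each dimension's contribution:
  +A: nom +16.400 → Σnom=16.400; wc +0.280/-0.280 → slack +0.280/-0.280; half-tol=0.280, Σhalf²=0.078400
  -B: nom -28.800 → Σnom=-12.400; wc +0.350/-0.350 → slack +0.630/-0.630; half-tol=0.350, Σhalf²=0.200900
  +C: nom +41.890 → Σnom=29.490; wc +0.390/-0.340 → slack +1.020/-0.970; half-tol=0.365, Σhalf²=0.334125
  -D: nom -14.950 → Σnom=14.540; wc +0.368/-0.368 → slack +1.388/-1.338; half-tol=0.368, Σhalf²=0.469549
  -E: nom -42.450 → Σnom=-27.910; wc +0.470/-0.220 → slack +1.858/-1.558; half-tol=0.345, Σhalf²=0.588574
  -F: nom -22.100 → Σnom=-50.010; wc +0.037/-0.240 → slack +1.895/-1.798; half-tol=0.138, Σhalf²=0.607756
  +G: nom +45.800 → Σnom=-4.210; wc +0.270/-0.180 → slack +2.165/-1.978; half-tol=0.225, Σhalf²=0.658381
  -H: nom -12.400 → Σnom=-16.610; wc +0.468/-0.468 → slack +2.633/-2.446; half-tol=0.468, Σhalf²=0.877405
  +I: nom +47.000 → Σnom=30.390; wc +0.260/-0.273 → slack +2.893/-2.719; half-tol=0.267, Σhalf²=0.948427
  +J: nom +39.000 → Σnom=69.390; wc +0.470/-0.470 → slack +3.363/-3.189; half-tol=0.470, Σhalf²=1.169328
Nominal = 69.390. Worst-case = [69.390 - 3.189, 69.390 + 3.363] = [66.201, 72.753]. RSS = √1.169328 = 1.081.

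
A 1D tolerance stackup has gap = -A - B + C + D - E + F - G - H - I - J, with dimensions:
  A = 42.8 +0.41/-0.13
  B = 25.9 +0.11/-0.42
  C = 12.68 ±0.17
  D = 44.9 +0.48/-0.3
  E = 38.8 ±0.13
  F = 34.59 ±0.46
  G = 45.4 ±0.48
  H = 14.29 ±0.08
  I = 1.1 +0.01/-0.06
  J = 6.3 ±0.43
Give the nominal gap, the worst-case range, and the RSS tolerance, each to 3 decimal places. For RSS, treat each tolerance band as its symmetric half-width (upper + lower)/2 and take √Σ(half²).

nominal=-82.420 wc=[-85.000,-79.580] rss=0.988

Stack each dimension's contribution:
  -A: nom -42.800 → Σnom=-42.800; wc +0.130/-0.410 → slack +0.130/-0.410; half-tol=0.270, Σhalf²=0.072900
  -B: nom -25.900 → Σnom=-68.700; wc +0.420/-0.110 → slack +0.550/-0.520; half-tol=0.265, Σhalf²=0.143125
  +C: nom +12.680 → Σnom=-56.020; wc +0.170/-0.170 → slack +0.720/-0.690; half-tol=0.170, Σhalf²=0.172025
  +D: nom +44.900 → Σnom=-11.120; wc +0.480/-0.300 → slack +1.200/-0.990; half-tol=0.390, Σhalf²=0.324125
  -E: nom -38.800 → Σnom=-49.920; wc +0.130/-0.130 → slack +1.330/-1.120; half-tol=0.130, Σhalf²=0.341025
  +F: nom +34.590 → Σnom=-15.330; wc +0.460/-0.460 → slack +1.790/-1.580; half-tol=0.460, Σhalf²=0.552625
  -G: nom -45.400 → Σnom=-60.730; wc +0.480/-0.480 → slack +2.270/-2.060; half-tol=0.480, Σhalf²=0.783025
  -H: nom -14.290 → Σnom=-75.020; wc +0.080/-0.080 → slack +2.350/-2.140; half-tol=0.080, Σhalf²=0.789425
  -I: nom -1.100 → Σnom=-76.120; wc +0.060/-0.010 → slack +2.410/-2.150; half-tol=0.035, Σhalf²=0.790650
  -J: nom -6.300 → Σnom=-82.420; wc +0.430/-0.430 → slack +2.840/-2.580; half-tol=0.430, Σhalf²=0.975550
Nominal = -82.420. Worst-case = [-82.420 - 2.580, -82.420 + 2.840] = [-85.000, -79.580]. RSS = √0.975550 = 0.988.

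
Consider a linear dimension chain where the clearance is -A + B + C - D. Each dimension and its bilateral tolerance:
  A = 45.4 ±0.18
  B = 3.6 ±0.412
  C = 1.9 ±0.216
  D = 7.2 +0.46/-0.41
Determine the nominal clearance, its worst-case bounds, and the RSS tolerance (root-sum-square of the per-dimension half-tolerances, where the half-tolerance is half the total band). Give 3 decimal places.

nominal=-47.100 wc=[-48.368,-45.882] rss=0.662

Stack each dimension's contribution:
  -A: nom -45.400 → Σnom=-45.400; wc +0.180/-0.180 → slack +0.180/-0.180; half-tol=0.180, Σhalf²=0.032400
  +B: nom +3.600 → Σnom=-41.800; wc +0.412/-0.412 → slack +0.592/-0.592; half-tol=0.412, Σhalf²=0.202144
  +C: nom +1.900 → Σnom=-39.900; wc +0.216/-0.216 → slack +0.808/-0.808; half-tol=0.216, Σhalf²=0.248800
  -D: nom -7.200 → Σnom=-47.100; wc +0.410/-0.460 → slack +1.218/-1.268; half-tol=0.435, Σhalf²=0.438025
Nominal = -47.100. Worst-case = [-47.100 - 1.268, -47.100 + 1.218] = [-48.368, -45.882]. RSS = √0.438025 = 0.662.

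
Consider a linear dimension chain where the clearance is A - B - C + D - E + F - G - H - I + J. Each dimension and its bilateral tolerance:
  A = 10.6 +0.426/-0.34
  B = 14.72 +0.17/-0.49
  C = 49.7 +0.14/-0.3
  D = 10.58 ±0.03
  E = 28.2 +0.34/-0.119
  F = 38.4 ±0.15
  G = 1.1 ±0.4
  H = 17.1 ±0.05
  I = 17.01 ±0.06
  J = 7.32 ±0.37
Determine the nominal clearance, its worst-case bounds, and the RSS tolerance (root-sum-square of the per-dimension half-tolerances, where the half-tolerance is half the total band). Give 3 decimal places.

nominal=-60.930 wc=[-62.980,-58.535] rss=0.826

Stack each dimension's contribution:
  +A: nom +10.600 → Σnom=10.600; wc +0.426/-0.340 → slack +0.426/-0.340; half-tol=0.383, Σhalf²=0.146689
  -B: nom -14.720 → Σnom=-4.120; wc +0.490/-0.170 → slack +0.916/-0.510; half-tol=0.330, Σhalf²=0.255589
  -C: nom -49.700 → Σnom=-53.820; wc +0.300/-0.140 → slack +1.216/-0.650; half-tol=0.220, Σhalf²=0.303989
  +D: nom +10.580 → Σnom=-43.240; wc +0.030/-0.030 → slack +1.246/-0.680; half-tol=0.030, Σhalf²=0.304889
  -E: nom -28.200 → Σnom=-71.440; wc +0.119/-0.340 → slack +1.365/-1.020; half-tol=0.230, Σhalf²=0.357559
  +F: nom +38.400 → Σnom=-33.040; wc +0.150/-0.150 → slack +1.515/-1.170; half-tol=0.150, Σhalf²=0.380059
  -G: nom -1.100 → Σnom=-34.140; wc +0.400/-0.400 → slack +1.915/-1.570; half-tol=0.400, Σhalf²=0.540059
  -H: nom -17.100 → Σnom=-51.240; wc +0.050/-0.050 → slack +1.965/-1.620; half-tol=0.050, Σhalf²=0.542559
  -I: nom -17.010 → Σnom=-68.250; wc +0.060/-0.060 → slack +2.025/-1.680; half-tol=0.060, Σhalf²=0.546159
  +J: nom +7.320 → Σnom=-60.930; wc +0.370/-0.370 → slack +2.395/-2.050; half-tol=0.370, Σhalf²=0.683059
Nominal = -60.930. Worst-case = [-60.930 - 2.050, -60.930 + 2.395] = [-62.980, -58.535]. RSS = √0.683059 = 0.826.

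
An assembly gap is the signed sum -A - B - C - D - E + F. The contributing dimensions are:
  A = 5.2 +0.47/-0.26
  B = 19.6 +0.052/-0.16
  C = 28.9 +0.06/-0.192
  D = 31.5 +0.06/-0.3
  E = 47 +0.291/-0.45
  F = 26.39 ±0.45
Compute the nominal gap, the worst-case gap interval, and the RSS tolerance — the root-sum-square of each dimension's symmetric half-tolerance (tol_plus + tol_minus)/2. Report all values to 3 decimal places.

nominal=-105.810 wc=[-107.193,-103.998] rss=0.730

Stack each dimension's contribution:
  -A: nom -5.200 → Σnom=-5.200; wc +0.260/-0.470 → slack +0.260/-0.470; half-tol=0.365, Σhalf²=0.133225
  -B: nom -19.600 → Σnom=-24.800; wc +0.160/-0.052 → slack +0.420/-0.522; half-tol=0.106, Σhalf²=0.144461
  -C: nom -28.900 → Σnom=-53.700; wc +0.192/-0.060 → slack +0.612/-0.582; half-tol=0.126, Σhalf²=0.160337
  -D: nom -31.500 → Σnom=-85.200; wc +0.300/-0.060 → slack +0.912/-0.642; half-tol=0.180, Σhalf²=0.192737
  -E: nom -47.000 → Σnom=-132.200; wc +0.450/-0.291 → slack +1.362/-0.933; half-tol=0.370, Σhalf²=0.330007
  +F: nom +26.390 → Σnom=-105.810; wc +0.450/-0.450 → slack +1.812/-1.383; half-tol=0.450, Σhalf²=0.532507
Nominal = -105.810. Worst-case = [-105.810 - 1.383, -105.810 + 1.812] = [-107.193, -103.998]. RSS = √0.532507 = 0.730.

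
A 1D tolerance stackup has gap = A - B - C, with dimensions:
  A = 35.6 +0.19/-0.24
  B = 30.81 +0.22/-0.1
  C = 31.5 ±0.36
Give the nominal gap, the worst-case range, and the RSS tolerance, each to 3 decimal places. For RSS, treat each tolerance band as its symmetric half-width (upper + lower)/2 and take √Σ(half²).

nominal=-26.710 wc=[-27.530,-26.060] rss=0.449

Stack each dimension's contribution:
  +A: nom +35.600 → Σnom=35.600; wc +0.190/-0.240 → slack +0.190/-0.240; half-tol=0.215, Σhalf²=0.046225
  -B: nom -30.810 → Σnom=4.790; wc +0.100/-0.220 → slack +0.290/-0.460; half-tol=0.160, Σhalf²=0.071825
  -C: nom -31.500 → Σnom=-26.710; wc +0.360/-0.360 → slack +0.650/-0.820; half-tol=0.360, Σhalf²=0.201425
Nominal = -26.710. Worst-case = [-26.710 - 0.820, -26.710 + 0.650] = [-27.530, -26.060]. RSS = √0.201425 = 0.449.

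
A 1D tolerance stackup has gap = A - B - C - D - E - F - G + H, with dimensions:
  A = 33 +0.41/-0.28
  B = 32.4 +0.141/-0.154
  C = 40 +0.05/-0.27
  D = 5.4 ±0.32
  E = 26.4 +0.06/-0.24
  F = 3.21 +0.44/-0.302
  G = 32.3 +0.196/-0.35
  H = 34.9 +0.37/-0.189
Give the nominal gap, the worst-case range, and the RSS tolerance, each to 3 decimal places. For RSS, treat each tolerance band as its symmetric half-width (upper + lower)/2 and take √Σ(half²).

Stack each dimension's contribution:
  +A: nom +33.000 → Σnom=33.000; wc +0.410/-0.280 → slack +0.410/-0.280; half-tol=0.345, Σhalf²=0.119025
  -B: nom -32.400 → Σnom=0.600; wc +0.154/-0.141 → slack +0.564/-0.421; half-tol=0.147, Σhalf²=0.140781
  -C: nom -40.000 → Σnom=-39.400; wc +0.270/-0.050 → slack +0.834/-0.471; half-tol=0.160, Σhalf²=0.166381
  -D: nom -5.400 → Σnom=-44.800; wc +0.320/-0.320 → slack +1.154/-0.791; half-tol=0.320, Σhalf²=0.268781
  -E: nom -26.400 → Σnom=-71.200; wc +0.240/-0.060 → slack +1.394/-0.851; half-tol=0.150, Σhalf²=0.291281
  -F: nom -3.210 → Σnom=-74.410; wc +0.302/-0.440 → slack +1.696/-1.291; half-tol=0.371, Σhalf²=0.428922
  -G: nom -32.300 → Σnom=-106.710; wc +0.350/-0.196 → slack +2.046/-1.487; half-tol=0.273, Σhalf²=0.503451
  +H: nom +34.900 → Σnom=-71.810; wc +0.370/-0.189 → slack +2.416/-1.676; half-tol=0.279, Σhalf²=0.581571
Nominal = -71.810. Worst-case = [-71.810 - 1.676, -71.810 + 2.416] = [-73.486, -69.394]. RSS = √0.581571 = 0.763.

nominal=-71.810 wc=[-73.486,-69.394] rss=0.763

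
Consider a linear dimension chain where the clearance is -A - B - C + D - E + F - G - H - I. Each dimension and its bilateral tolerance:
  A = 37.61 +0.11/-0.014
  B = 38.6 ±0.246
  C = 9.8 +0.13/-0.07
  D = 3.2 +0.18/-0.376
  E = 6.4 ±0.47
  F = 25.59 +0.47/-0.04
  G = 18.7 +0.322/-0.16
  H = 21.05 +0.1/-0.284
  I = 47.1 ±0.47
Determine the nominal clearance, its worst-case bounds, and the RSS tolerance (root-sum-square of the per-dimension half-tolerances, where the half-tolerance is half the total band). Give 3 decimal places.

Stack each dimension's contribution:
  -A: nom -37.610 → Σnom=-37.610; wc +0.014/-0.110 → slack +0.014/-0.110; half-tol=0.062, Σhalf²=0.003844
  -B: nom -38.600 → Σnom=-76.210; wc +0.246/-0.246 → slack +0.260/-0.356; half-tol=0.246, Σhalf²=0.064360
  -C: nom -9.800 → Σnom=-86.010; wc +0.070/-0.130 → slack +0.330/-0.486; half-tol=0.100, Σhalf²=0.074360
  +D: nom +3.200 → Σnom=-82.810; wc +0.180/-0.376 → slack +0.510/-0.862; half-tol=0.278, Σhalf²=0.151644
  -E: nom -6.400 → Σnom=-89.210; wc +0.470/-0.470 → slack +0.980/-1.332; half-tol=0.470, Σhalf²=0.372544
  +F: nom +25.590 → Σnom=-63.620; wc +0.470/-0.040 → slack +1.450/-1.372; half-tol=0.255, Σhalf²=0.437569
  -G: nom -18.700 → Σnom=-82.320; wc +0.160/-0.322 → slack +1.610/-1.694; half-tol=0.241, Σhalf²=0.495650
  -H: nom -21.050 → Σnom=-103.370; wc +0.284/-0.100 → slack +1.894/-1.794; half-tol=0.192, Σhalf²=0.532514
  -I: nom -47.100 → Σnom=-150.470; wc +0.470/-0.470 → slack +2.364/-2.264; half-tol=0.470, Σhalf²=0.753414
Nominal = -150.470. Worst-case = [-150.470 - 2.264, -150.470 + 2.364] = [-152.734, -148.106]. RSS = √0.753414 = 0.868.

nominal=-150.470 wc=[-152.734,-148.106] rss=0.868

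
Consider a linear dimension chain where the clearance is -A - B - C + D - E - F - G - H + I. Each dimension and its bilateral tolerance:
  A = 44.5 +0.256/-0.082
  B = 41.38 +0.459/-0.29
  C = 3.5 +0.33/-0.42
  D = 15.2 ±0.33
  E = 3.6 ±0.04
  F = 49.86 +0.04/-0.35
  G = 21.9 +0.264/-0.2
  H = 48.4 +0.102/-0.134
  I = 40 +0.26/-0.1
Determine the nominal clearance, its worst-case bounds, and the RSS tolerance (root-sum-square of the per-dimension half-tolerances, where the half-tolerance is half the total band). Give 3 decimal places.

nominal=-157.940 wc=[-159.861,-155.834] rss=0.747

Stack each dimension's contribution:
  -A: nom -44.500 → Σnom=-44.500; wc +0.082/-0.256 → slack +0.082/-0.256; half-tol=0.169, Σhalf²=0.028561
  -B: nom -41.380 → Σnom=-85.880; wc +0.290/-0.459 → slack +0.372/-0.715; half-tol=0.374, Σhalf²=0.168811
  -C: nom -3.500 → Σnom=-89.380; wc +0.420/-0.330 → slack +0.792/-1.045; half-tol=0.375, Σhalf²=0.309436
  +D: nom +15.200 → Σnom=-74.180; wc +0.330/-0.330 → slack +1.122/-1.375; half-tol=0.330, Σhalf²=0.418336
  -E: nom -3.600 → Σnom=-77.780; wc +0.040/-0.040 → slack +1.162/-1.415; half-tol=0.040, Σhalf²=0.419936
  -F: nom -49.860 → Σnom=-127.640; wc +0.350/-0.040 → slack +1.512/-1.455; half-tol=0.195, Σhalf²=0.457961
  -G: nom -21.900 → Σnom=-149.540; wc +0.200/-0.264 → slack +1.712/-1.719; half-tol=0.232, Σhalf²=0.511785
  -H: nom -48.400 → Σnom=-197.940; wc +0.134/-0.102 → slack +1.846/-1.821; half-tol=0.118, Σhalf²=0.525709
  +I: nom +40.000 → Σnom=-157.940; wc +0.260/-0.100 → slack +2.106/-1.921; half-tol=0.180, Σhalf²=0.558109
Nominal = -157.940. Worst-case = [-157.940 - 1.921, -157.940 + 2.106] = [-159.861, -155.834]. RSS = √0.558109 = 0.747.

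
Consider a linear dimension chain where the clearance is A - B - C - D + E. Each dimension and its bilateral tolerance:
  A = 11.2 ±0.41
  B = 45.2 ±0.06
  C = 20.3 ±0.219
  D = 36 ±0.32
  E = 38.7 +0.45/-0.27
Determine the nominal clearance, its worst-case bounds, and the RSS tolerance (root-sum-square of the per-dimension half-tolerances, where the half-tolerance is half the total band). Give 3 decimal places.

Stack each dimension's contribution:
  +A: nom +11.200 → Σnom=11.200; wc +0.410/-0.410 → slack +0.410/-0.410; half-tol=0.410, Σhalf²=0.168100
  -B: nom -45.200 → Σnom=-34.000; wc +0.060/-0.060 → slack +0.470/-0.470; half-tol=0.060, Σhalf²=0.171700
  -C: nom -20.300 → Σnom=-54.300; wc +0.219/-0.219 → slack +0.689/-0.689; half-tol=0.219, Σhalf²=0.219661
  -D: nom -36.000 → Σnom=-90.300; wc +0.320/-0.320 → slack +1.009/-1.009; half-tol=0.320, Σhalf²=0.322061
  +E: nom +38.700 → Σnom=-51.600; wc +0.450/-0.270 → slack +1.459/-1.279; half-tol=0.360, Σhalf²=0.451661
Nominal = -51.600. Worst-case = [-51.600 - 1.279, -51.600 + 1.459] = [-52.879, -50.141]. RSS = √0.451661 = 0.672.

nominal=-51.600 wc=[-52.879,-50.141] rss=0.672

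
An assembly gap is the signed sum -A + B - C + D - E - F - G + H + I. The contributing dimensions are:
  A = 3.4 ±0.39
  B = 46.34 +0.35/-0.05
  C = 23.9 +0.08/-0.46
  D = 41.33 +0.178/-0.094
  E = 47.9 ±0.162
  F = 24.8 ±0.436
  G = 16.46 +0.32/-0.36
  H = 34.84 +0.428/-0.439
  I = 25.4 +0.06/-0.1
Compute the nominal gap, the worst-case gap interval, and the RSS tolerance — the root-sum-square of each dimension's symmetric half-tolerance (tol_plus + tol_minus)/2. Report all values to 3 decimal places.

Stack each dimension's contribution:
  -A: nom -3.400 → Σnom=-3.400; wc +0.390/-0.390 → slack +0.390/-0.390; half-tol=0.390, Σhalf²=0.152100
  +B: nom +46.340 → Σnom=42.940; wc +0.350/-0.050 → slack +0.740/-0.440; half-tol=0.200, Σhalf²=0.192100
  -C: nom -23.900 → Σnom=19.040; wc +0.460/-0.080 → slack +1.200/-0.520; half-tol=0.270, Σhalf²=0.265000
  +D: nom +41.330 → Σnom=60.370; wc +0.178/-0.094 → slack +1.378/-0.614; half-tol=0.136, Σhalf²=0.283496
  -E: nom -47.900 → Σnom=12.470; wc +0.162/-0.162 → slack +1.540/-0.776; half-tol=0.162, Σhalf²=0.309740
  -F: nom -24.800 → Σnom=-12.330; wc +0.436/-0.436 → slack +1.976/-1.212; half-tol=0.436, Σhalf²=0.499836
  -G: nom -16.460 → Σnom=-28.790; wc +0.360/-0.320 → slack +2.336/-1.532; half-tol=0.340, Σhalf²=0.615436
  +H: nom +34.840 → Σnom=6.050; wc +0.428/-0.439 → slack +2.764/-1.971; half-tol=0.433, Σhalf²=0.803358
  +I: nom +25.400 → Σnom=31.450; wc +0.060/-0.100 → slack +2.824/-2.071; half-tol=0.080, Σhalf²=0.809758
Nominal = 31.450. Worst-case = [31.450 - 2.071, 31.450 + 2.824] = [29.379, 34.274]. RSS = √0.809758 = 0.900.

nominal=31.450 wc=[29.379,34.274] rss=0.900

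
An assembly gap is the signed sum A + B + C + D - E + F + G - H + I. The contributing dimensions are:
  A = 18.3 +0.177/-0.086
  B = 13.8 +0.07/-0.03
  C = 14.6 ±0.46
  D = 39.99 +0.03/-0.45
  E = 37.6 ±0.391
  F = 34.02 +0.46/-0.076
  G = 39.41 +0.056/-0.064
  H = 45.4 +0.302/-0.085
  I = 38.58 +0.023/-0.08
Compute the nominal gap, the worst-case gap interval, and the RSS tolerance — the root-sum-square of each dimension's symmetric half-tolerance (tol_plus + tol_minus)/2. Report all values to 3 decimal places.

Stack each dimension's contribution:
  +A: nom +18.300 → Σnom=18.300; wc +0.177/-0.086 → slack +0.177/-0.086; half-tol=0.132, Σhalf²=0.017292
  +B: nom +13.800 → Σnom=32.100; wc +0.070/-0.030 → slack +0.247/-0.116; half-tol=0.050, Σhalf²=0.019792
  +C: nom +14.600 → Σnom=46.700; wc +0.460/-0.460 → slack +0.707/-0.576; half-tol=0.460, Σhalf²=0.231392
  +D: nom +39.990 → Σnom=86.690; wc +0.030/-0.450 → slack +0.737/-1.026; half-tol=0.240, Σhalf²=0.288992
  -E: nom -37.600 → Σnom=49.090; wc +0.391/-0.391 → slack +1.128/-1.417; half-tol=0.391, Σhalf²=0.441873
  +F: nom +34.020 → Σnom=83.110; wc +0.460/-0.076 → slack +1.588/-1.493; half-tol=0.268, Σhalf²=0.513697
  +G: nom +39.410 → Σnom=122.520; wc +0.056/-0.064 → slack +1.644/-1.557; half-tol=0.060, Σhalf²=0.517297
  -H: nom -45.400 → Σnom=77.120; wc +0.085/-0.302 → slack +1.729/-1.859; half-tol=0.194, Σhalf²=0.554740
  +I: nom +38.580 → Σnom=115.700; wc +0.023/-0.080 → slack +1.752/-1.939; half-tol=0.052, Σhalf²=0.557392
Nominal = 115.700. Worst-case = [115.700 - 1.939, 115.700 + 1.752] = [113.761, 117.452]. RSS = √0.557392 = 0.747.

nominal=115.700 wc=[113.761,117.452] rss=0.747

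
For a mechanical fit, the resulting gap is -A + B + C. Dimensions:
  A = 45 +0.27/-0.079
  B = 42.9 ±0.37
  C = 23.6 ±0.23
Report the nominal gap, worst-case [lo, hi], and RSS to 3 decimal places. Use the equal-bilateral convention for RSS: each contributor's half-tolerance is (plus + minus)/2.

nominal=21.500 wc=[20.630,22.179] rss=0.469

Stack each dimension's contribution:
  -A: nom -45.000 → Σnom=-45.000; wc +0.079/-0.270 → slack +0.079/-0.270; half-tol=0.175, Σhalf²=0.030450
  +B: nom +42.900 → Σnom=-2.100; wc +0.370/-0.370 → slack +0.449/-0.640; half-tol=0.370, Σhalf²=0.167350
  +C: nom +23.600 → Σnom=21.500; wc +0.230/-0.230 → slack +0.679/-0.870; half-tol=0.230, Σhalf²=0.220250
Nominal = 21.500. Worst-case = [21.500 - 0.870, 21.500 + 0.679] = [20.630, 22.179]. RSS = √0.220250 = 0.469.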